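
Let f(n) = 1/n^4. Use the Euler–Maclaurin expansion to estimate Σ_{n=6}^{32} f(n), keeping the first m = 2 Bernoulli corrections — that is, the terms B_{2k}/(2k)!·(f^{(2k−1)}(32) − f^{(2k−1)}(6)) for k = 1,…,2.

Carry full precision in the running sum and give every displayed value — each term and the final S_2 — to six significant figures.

S_2 ≈ 0.00196158

The integral term ∫_6^32 1/x^4 dx = 0.00153304.
Boundary: ½(f(6) + f(32)) = ½(0.000771605 + 9.53674e-07) = 0.000386279.
Integral + boundary = 0.00191932.
Order-1 term: 1/12 · (-1.19209e-07 − (-0.000514403)) = 4.28570e-05.
After k=1: 0.00196217.
Order-2 term: −1/720 · (-3.49246e-09 − (-0.000428669)) = -5.95369e-07.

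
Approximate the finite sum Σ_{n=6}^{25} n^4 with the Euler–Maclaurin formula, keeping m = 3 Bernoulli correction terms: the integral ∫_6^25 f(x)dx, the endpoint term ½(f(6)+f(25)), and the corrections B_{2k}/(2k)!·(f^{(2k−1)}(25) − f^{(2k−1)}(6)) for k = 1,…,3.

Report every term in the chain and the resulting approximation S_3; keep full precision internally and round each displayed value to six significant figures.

∫_6^25 x^4 dx evaluates to 1.95157e+06.
Endpoint term: (f(6) + f(25))/2 = (1296.00 + 390625)/2 = 195960.
So far: 2.14753e+06.
Order-1 term: 1/12 · (62500.0 − 864.000) = 5136.33.
Partial sum through k=1: 2.15267e+06.
Order-2 term: −1/720 · (600.000 − 144.000) = -0.633333.
Partial sum through k=2: 2.15267e+06.
Order-3 term: 1/30240 · (0.00000 − 0.00000) = 0.00000.

S_3 ≈ 2.15267e+06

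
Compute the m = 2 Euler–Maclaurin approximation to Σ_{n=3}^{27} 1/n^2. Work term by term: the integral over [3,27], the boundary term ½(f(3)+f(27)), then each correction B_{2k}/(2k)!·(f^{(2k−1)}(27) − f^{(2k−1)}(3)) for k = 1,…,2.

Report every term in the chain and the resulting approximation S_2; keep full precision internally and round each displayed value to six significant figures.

Integral: ∫_3^27 1/x^2 dx = 0.296296.
Boundary: ½(f(3) + f(27)) = ½(0.111111 + 0.00137174) = 0.0562414.
Running total after boundary: 0.352538.
k=1: B_{2}/(2)! × [f^{(1)}(27) − f^{(1)}(3)] = 1/12 × (-0.000101611 − (-0.0740741)) = 0.00616437.
Running total after k=1: 0.358702.
k=2: B_{4}/(4)! × [f^{(3)}(27) − f^{(3)}(3)] = −1/720 × (-1.67260e-06 − (-0.0987654)) = -0.000137172.

S_2 ≈ 0.358565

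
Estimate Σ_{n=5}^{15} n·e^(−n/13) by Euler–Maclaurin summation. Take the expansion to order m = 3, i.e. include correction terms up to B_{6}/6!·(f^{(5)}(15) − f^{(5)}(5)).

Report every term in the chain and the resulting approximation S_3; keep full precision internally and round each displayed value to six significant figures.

∫_5^15 x·e^(−x/13) dx evaluates to 44.4734.
Boundary: ½(f(5) + f(15)) = ½(3.40356 + 4.73132) = 4.06744.
So far: 48.5408.
Correction k=1: B_{2}/2! · (f^{(1)}(15) − f^{(1)}(5)) = 1/12 · (-0.0485263 − 0.418900) = -0.0389522.
After k=1: 48.5018.
Correction k=2: B_{4}/4! · (f^{(3)}(15) − f^{(3)}(5)) = −1/720 · (0.00344566 − 0.0105345) = 9.84557e-06.
After k=2: 48.5019.
Correction k=3: B_{6}/6! · (f^{(5)}(15) − f^{(5)}(5)) = 1/30240 · (4.24761e-05 − 0.000110001) = -2.23298e-09.

S_3 ≈ 48.5019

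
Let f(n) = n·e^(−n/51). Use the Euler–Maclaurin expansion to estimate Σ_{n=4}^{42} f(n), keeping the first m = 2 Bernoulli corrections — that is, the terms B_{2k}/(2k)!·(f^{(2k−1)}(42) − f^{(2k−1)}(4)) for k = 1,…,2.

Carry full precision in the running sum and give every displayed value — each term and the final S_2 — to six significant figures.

S_2 ≈ 522.800

∫_4^42 x·e^(−x/51) dx evaluates to 511.799.
Endpoint term: (f(4) + f(42))/2 = (3.69826 + 18.4330)/2 = 11.0656.
Running total after boundary: 522.864.
Order-1 term: 1/12 · (0.0774494 − 0.852051) = -0.0645501.
Running total after k=1: 522.800.
Order-2 term: −1/720 · (0.000367247 − 0.00103852) = 9.32319e-07.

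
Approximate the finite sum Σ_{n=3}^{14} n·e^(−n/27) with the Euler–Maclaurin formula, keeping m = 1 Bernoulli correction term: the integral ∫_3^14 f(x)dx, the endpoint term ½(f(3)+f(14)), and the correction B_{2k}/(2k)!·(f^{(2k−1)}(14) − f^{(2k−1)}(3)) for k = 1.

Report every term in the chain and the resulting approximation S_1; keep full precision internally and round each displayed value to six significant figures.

S_1 ≈ 71.1775

The integral term ∫_3^14 x·e^(−x/27) dx = 65.7099.
Boundary: ½(f(3) + f(14)) = ½(2.68452 + 8.33563) = 5.51007.
Integral + boundary = 71.2199.
Order-1 term: 1/12 · (0.286675 − 0.795413) = -0.0423948.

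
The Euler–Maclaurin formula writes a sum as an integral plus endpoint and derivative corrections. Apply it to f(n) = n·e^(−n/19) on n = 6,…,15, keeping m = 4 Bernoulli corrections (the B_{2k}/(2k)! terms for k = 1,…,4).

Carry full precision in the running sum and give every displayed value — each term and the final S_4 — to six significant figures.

S_4 ≈ 58.5977

Integral: ∫_6^15 x·e^(−x/19) dx = 53.0381.
Endpoint term: (f(6) + f(15))/2 = (4.37528 + 6.81126)/2 = 5.59327.
Running total after boundary: 58.6313.
Order-1 term: 1/12 · (0.0955966 − 0.498935) = -0.0336116.
After k=1: 58.5977.
Order-2 term: −1/720 · (0.00278051 − 0.00542205) = 3.66881e-06.
After k=2: 58.5977.
Order-3 term: 1/30240 · (1.46709e-05 − 2.62106e-05) = -3.81601e-10.
After k=3: 58.5977.
Order-4 term: −1/1209600 · (5.99436e-08 − 1.03606e-07) = 3.60962e-14.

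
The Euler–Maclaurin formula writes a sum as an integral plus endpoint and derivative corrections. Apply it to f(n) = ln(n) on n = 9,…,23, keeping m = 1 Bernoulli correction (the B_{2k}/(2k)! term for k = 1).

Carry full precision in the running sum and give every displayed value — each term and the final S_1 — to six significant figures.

The integral term ∫_9^23 ln(x) dx = 38.3413.
½[f(9) + f(23)] = ½[2.19722 + 3.13549] = 2.66636.
Running total after boundary: 41.0077.
Order-1 term: 1/12 · (0.0434783 − 0.111111) = -0.00563607.

S_1 ≈ 41.0021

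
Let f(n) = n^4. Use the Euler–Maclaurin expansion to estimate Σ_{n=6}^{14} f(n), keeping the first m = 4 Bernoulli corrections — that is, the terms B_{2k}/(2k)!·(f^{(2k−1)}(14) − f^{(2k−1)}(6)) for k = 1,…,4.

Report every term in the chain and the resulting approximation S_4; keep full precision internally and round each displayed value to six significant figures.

Integral: ∫_6^14 x^4 dx = 106010.
Boundary: ½(f(6) + f(14)) = ½(1296.00 + 38416.0) = 19856.0.
So far: 125866.
k=1: B_{2}/(2)! × [f^{(1)}(14) − f^{(1)}(6)] = 1/12 × (10976.0 − 864.000) = 842.667.
After k=1: 126708.
k=2: B_{4}/(4)! × [f^{(3)}(14) − f^{(3)}(6)] = −1/720 × (336.000 − 144.000) = -0.266667.
After k=2: 126708.
k=3: B_{6}/(6)! × [f^{(5)}(14) − f^{(5)}(6)] = 1/30240 × (0.00000 − 0.00000) = 0.00000.
After k=3: 126708.
k=4: B_{8}/(8)! × [f^{(7)}(14) − f^{(7)}(6)] = −1/1209600 × (0.00000 − 0.00000) = 0.00000.

S_4 ≈ 126708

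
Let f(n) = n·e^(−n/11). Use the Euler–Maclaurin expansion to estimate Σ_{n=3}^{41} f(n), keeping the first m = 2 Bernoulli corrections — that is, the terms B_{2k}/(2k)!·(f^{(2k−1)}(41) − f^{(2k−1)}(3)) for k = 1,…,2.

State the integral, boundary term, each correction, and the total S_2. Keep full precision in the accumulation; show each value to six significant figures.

∫_3^41 x·e^(−x/11) dx evaluates to 103.479.
½[f(3) + f(41)] = ½[2.28390 + 0.986393] = 1.63515.
Integral + boundary = 105.114.
Correction k=1: B_{2}/2! · (f^{(1)}(41) − f^{(1)}(3)) = 1/12 · (-0.0656137 − 0.553673) = -0.0516072.
Partial sum through k=1: 105.062.
Correction k=2: B_{4}/4! · (f^{(3)}(41) − f^{(3)}(3)) = −1/720 · (-0.000144603 − 0.0171593) = 2.40332e-05.

S_2 ≈ 105.062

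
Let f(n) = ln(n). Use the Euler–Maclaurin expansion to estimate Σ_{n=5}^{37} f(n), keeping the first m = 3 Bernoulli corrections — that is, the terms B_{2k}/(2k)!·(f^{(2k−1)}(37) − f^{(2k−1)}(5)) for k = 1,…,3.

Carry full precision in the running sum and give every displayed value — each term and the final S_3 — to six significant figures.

The integral term ∫_5^37 ln(x) dx = 93.5568.
Endpoint term: (f(5) + f(37))/2 = (1.60944 + 3.61092)/2 = 2.61018.
So far: 96.1670.
k=1: B_{2}/(2)! × [f^{(1)}(37) − f^{(1)}(5)] = 1/12 × (0.0270270 − 0.200000) = -0.0144144.
Partial sum through k=1: 96.1525.
k=2: B_{4}/(4)! × [f^{(3)}(37) − f^{(3)}(5)] = −1/720 × (3.94843e-05 − 0.0160000) = 2.21674e-05.
Partial sum through k=2: 96.1526.
k=3: B_{6}/(6)! × [f^{(5)}(37) − f^{(5)}(5)] = 1/30240 × (3.46101e-07 − 0.00768000) = -2.53957e-07.

S_3 ≈ 96.1526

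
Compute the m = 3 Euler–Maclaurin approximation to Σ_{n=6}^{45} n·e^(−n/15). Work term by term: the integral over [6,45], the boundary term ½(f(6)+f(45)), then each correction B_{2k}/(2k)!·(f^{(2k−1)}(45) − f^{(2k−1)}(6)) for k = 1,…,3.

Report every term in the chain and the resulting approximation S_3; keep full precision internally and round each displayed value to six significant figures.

S_3 ≈ 169.432

Integral: ∫_6^45 x·e^(−x/15) dx = 166.342.
½[f(6) + f(45)] = ½[4.02192 + 2.24042] = 3.13117.
Integral + boundary = 169.474.
k=1: B_{2}/(2)! × [f^{(1)}(45) − f^{(1)}(6)] = 1/12 × (-0.0995741 − 0.402192) = -0.0418138.
After k=1: 169.432.
k=2: B_{4}/(4)! × [f^{(3)}(45) − f^{(3)}(6)] = −1/720 × (0.00000 − 0.00774592) = 1.07582e-05.
After k=2: 169.432.
k=3: B_{6}/(6)! × [f^{(5)}(45) − f^{(5)}(6)] = 1/30240 × (1.96690e-06 − 6.09081e-05) = -1.94911e-09.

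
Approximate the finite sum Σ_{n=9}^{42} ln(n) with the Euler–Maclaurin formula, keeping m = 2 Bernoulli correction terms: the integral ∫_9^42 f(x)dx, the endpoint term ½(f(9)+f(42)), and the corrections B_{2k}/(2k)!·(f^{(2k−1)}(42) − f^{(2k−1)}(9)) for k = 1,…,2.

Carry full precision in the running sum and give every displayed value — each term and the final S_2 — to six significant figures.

Integral: ∫_9^42 ln(x) dx = 104.207.
Boundary: ½(f(9) + f(42)) = ½(2.19722 + 3.73767) = 2.96745.
So far: 107.175.
Order-1 term: 1/12 · (0.0238095 − 0.111111) = -0.00727513.
Partial sum through k=1: 107.167.
Order-2 term: −1/720 · (2.69949e-05 − 0.00274348) = 3.77290e-06.

S_2 ≈ 107.167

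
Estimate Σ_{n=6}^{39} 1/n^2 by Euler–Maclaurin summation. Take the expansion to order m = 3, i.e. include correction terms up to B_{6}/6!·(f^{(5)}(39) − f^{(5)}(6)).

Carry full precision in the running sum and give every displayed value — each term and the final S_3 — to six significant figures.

S_3 ≈ 0.156008

The integral term ∫_6^39 1/x^2 dx = 0.141026.
Boundary: ½(f(6) + f(39)) = ½(0.0277778 + 0.000657462) = 0.0142176.
So far: 0.155243.
k=1: B_{2}/(2)! × [f^{(1)}(39) − f^{(1)}(6)] = 1/12 × (-3.37160e-05 − (-0.00925926)) = 0.000768795.
Running total after k=1: 0.156012.
k=2: B_{4}/(4)! × [f^{(3)}(39) − f^{(3)}(6)] = −1/720 × (-2.66004e-07 − (-0.00308642)) = -4.28632e-06.
Running total after k=2: 0.156008.
k=3: B_{6}/(6)! × [f^{(5)}(39) − f^{(5)}(6)] = 1/30240 × (-5.24663e-09 − (-0.00257202)) = 8.50533e-08.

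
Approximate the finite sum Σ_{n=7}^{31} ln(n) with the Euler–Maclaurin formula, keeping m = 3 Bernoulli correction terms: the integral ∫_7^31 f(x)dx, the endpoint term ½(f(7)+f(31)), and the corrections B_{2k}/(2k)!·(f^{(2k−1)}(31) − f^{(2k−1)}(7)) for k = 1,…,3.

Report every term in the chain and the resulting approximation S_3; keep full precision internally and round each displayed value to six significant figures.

S_3 ≈ 71.5130

∫_7^31 ln(x) dx evaluates to 68.8322.
Boundary: ½(f(7) + f(31)) = ½(1.94591 + 3.43399) = 2.68995.
Integral + boundary = 71.5222.
Correction k=1: B_{2}/2! · (f^{(1)}(31) − f^{(1)}(7)) = 1/12 · (0.0322581 − 0.142857) = -0.00921659.
Running total after k=1: 71.5130.
Correction k=2: B_{4}/4! · (f^{(3)}(31) − f^{(3)}(7)) = −1/720 · (6.71344e-05 − 0.00583090) = 8.00524e-06.
Running total after k=2: 71.5130.
Correction k=3: B_{6}/6! · (f^{(5)}(31) − f^{(5)}(7)) = 1/30240 · (8.38306e-07 − 0.00142798) = -4.71937e-08.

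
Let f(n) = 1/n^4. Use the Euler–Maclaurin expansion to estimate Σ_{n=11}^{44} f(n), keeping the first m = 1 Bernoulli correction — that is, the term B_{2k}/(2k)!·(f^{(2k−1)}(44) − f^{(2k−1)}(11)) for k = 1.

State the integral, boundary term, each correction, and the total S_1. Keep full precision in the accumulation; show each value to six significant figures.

The integral term ∫_11^44 1/x^4 dx = 0.000246525.
Boundary: ½(f(11) + f(44)) = ½(6.83013e-05 + 2.66802e-07) = 3.42841e-05.
Integral + boundary = 0.000280809.
Order-1 term: 1/12 · (-2.42547e-08 − (-2.48369e-05)) = 2.06772e-06.

S_1 ≈ 0.000282877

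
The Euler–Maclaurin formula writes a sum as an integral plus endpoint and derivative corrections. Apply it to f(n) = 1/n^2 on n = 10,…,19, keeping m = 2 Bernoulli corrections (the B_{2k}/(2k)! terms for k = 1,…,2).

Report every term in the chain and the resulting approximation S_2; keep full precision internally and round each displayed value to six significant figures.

Integral: ∫_10^19 1/x^2 dx = 0.0473684.
Endpoint term: (f(10) + f(19))/2 = (0.0100000 + 0.00277008)/2 = 0.00638504.
So far: 0.0537535.
Correction k=1: B_{2}/2! · (f^{(1)}(19) − f^{(1)}(10)) = 1/12 · (-0.000291588 − (-0.00200000)) = 0.000142368.
After k=1: 0.0538958.
Correction k=2: B_{4}/4! · (f^{(3)}(19) − f^{(3)}(10)) = −1/720 · (-9.69267e-06 − (-0.000240000)) = -3.19871e-07.

S_2 ≈ 0.0538955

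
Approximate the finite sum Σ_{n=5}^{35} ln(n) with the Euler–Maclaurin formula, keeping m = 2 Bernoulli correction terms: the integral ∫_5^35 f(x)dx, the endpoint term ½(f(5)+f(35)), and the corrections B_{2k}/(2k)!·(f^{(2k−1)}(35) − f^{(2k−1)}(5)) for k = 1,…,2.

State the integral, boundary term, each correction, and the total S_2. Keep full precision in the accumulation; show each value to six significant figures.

∫_5^35 ln(x) dx evaluates to 86.3900.
½[f(5) + f(35)] = ½[1.60944 + 3.55535] = 2.58239.
Integral + boundary = 88.9724.
Order-1 term: 1/12 · (0.0285714 − 0.200000) = -0.0142857.
Partial sum through k=1: 88.9581.
Order-2 term: −1/720 · (4.66472e-05 − 0.0160000) = 2.21574e-05.

S_2 ≈ 88.9581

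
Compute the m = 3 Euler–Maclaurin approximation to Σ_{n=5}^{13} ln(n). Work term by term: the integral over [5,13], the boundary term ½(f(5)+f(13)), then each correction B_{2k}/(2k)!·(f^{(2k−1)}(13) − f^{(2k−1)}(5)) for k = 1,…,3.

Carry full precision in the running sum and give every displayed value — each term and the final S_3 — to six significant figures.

S_3 ≈ 19.3741

∫_5^13 ln(x) dx evaluates to 17.2972.
Endpoint term: (f(5) + f(13))/2 = (1.60944 + 2.56495)/2 = 2.08719.
Integral + boundary = 19.3843.
Order-1 term: 1/12 · (0.0769231 − 0.200000) = -0.0102564.
After k=1: 19.3741.
Order-2 term: −1/720 · (0.000910332 − 0.0160000) = 2.09579e-05.
After k=2: 19.3741.
Order-3 term: 1/30240 · (6.46390e-05 − 0.00768000) = -2.51831e-07.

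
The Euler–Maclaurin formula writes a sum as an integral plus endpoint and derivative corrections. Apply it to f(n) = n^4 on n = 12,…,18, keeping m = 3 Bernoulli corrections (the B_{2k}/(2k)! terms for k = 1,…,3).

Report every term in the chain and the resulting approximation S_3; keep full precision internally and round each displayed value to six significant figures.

S_3 ≈ 392371

The integral term ∫_12^18 x^4 dx = 328147.
Boundary: ½(f(12) + f(18)) = ½(20736.0 + 104976) = 62856.0.
So far: 391003.
Correction k=1: B_{2}/2! · (f^{(1)}(18) − f^{(1)}(12)) = 1/12 · (23328.0 − 6912.00) = 1368.00.
After k=1: 392371.
Correction k=2: B_{4}/4! · (f^{(3)}(18) − f^{(3)}(12)) = −1/720 · (432.000 − 288.000) = -0.200000.
After k=2: 392371.
Correction k=3: B_{6}/6! · (f^{(5)}(18) − f^{(5)}(12)) = 1/30240 · (0.00000 − 0.00000) = 0.00000.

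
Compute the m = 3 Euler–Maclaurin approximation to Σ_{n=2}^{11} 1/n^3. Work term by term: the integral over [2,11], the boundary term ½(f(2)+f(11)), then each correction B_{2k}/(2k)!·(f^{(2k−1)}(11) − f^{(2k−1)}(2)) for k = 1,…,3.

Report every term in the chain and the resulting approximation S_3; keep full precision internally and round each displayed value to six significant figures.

Integral: ∫_2^11 1/x^3 dx = 0.120868.
Boundary: ½(f(2) + f(11)) = ½(0.125000 + 0.000751315) = 0.0628757.
So far: 0.183743.
k=1: B_{2}/(2)! × [f^{(1)}(11) − f^{(1)}(2)] = 1/12 × (-0.000204904 − (-0.187500)) = 0.0156079.
Partial sum through k=1: 0.199351.
k=2: B_{4}/(4)! × [f^{(3)}(11) − f^{(3)}(2)] = −1/720 × (-3.38684e-05 − (-0.937500)) = -0.00130204.
Partial sum through k=2: 0.198049.
k=3: B_{6}/(6)! × [f^{(5)}(11) − f^{(5)}(2)] = 1/30240 × (-1.17560e-05 − (-9.84375)) = 0.000325520.

S_3 ≈ 0.198375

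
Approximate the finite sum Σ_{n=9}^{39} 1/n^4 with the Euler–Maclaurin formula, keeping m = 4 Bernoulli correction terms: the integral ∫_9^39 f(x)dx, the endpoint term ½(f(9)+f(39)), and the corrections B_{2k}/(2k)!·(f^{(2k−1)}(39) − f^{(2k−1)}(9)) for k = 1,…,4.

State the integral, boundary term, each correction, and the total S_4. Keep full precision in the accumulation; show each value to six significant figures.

∫_9^39 1/x^4 dx evaluates to 0.000451628.
½[f(9) + f(39)] = ½[0.000152416 + 4.32257e-07] = 7.64240e-05.
Integral + boundary = 0.000528052.
k=1: B_{2}/(2)! × [f^{(1)}(39) − f^{(1)}(9)] = 1/12 × (-4.43340e-08 − (-6.77404e-05)) = 5.64133e-06.
After k=1: 0.000533693.
k=2: B_{4}/(4)! × [f^{(3)}(39) − f^{(3)}(9)] = −1/720 × (-8.74438e-10 − (-2.50890e-05)) = -3.48446e-08.
After k=2: 0.000533659.
k=3: B_{6}/(6)! × [f^{(5)}(39) − f^{(5)}(9)] = 1/30240 × (-3.21950e-11 − (-1.73455e-05)) = 5.73593e-10.
After k=3: 0.000533659.
k=4: B_{8}/(8)! × [f^{(7)}(39) − f^{(7)}(9)] = −1/1209600 × (-1.90503e-12 − (-1.92728e-05)) = -1.59332e-11.

S_4 ≈ 0.000533659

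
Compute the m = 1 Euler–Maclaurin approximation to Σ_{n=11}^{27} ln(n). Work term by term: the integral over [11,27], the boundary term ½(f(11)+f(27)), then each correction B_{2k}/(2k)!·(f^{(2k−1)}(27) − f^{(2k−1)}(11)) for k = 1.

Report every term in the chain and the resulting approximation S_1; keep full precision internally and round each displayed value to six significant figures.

S_1 ≈ 49.4531

∫_11^27 ln(x) dx evaluates to 46.6107.
Endpoint term: (f(11) + f(27))/2 = (2.39790 + 3.29584)/2 = 2.84687.
Integral + boundary = 49.4576.
Correction k=1: B_{2}/2! · (f^{(1)}(27) − f^{(1)}(11)) = 1/12 · (0.0370370 − 0.0909091) = -0.00448934.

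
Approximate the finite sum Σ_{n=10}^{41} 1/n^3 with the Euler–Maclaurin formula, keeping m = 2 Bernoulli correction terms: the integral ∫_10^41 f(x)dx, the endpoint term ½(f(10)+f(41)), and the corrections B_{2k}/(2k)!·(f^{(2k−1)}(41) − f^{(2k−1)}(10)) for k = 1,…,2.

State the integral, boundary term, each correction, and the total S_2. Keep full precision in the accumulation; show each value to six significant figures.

∫_10^41 1/x^3 dx evaluates to 0.00470256.
½[f(10) + f(41)] = ½[0.00100000 + 1.45094e-05] = 0.000507255.
Integral + boundary = 0.00520981.
Correction k=1: B_{2}/2! · (f^{(1)}(41) − f^{(1)}(10)) = 1/12 · (-1.06166e-06 − (-0.000300000)) = 2.49115e-05.
After k=1: 0.00523472.
Correction k=2: B_{4}/4! · (f^{(3)}(41) − f^{(3)}(10)) = −1/720 · (-1.26313e-08 − (-6.00000e-05)) = -8.33158e-08.

S_2 ≈ 0.00523464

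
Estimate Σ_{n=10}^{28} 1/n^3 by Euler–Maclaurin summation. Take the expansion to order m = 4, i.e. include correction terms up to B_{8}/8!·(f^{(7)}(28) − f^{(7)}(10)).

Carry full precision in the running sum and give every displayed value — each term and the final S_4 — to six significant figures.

S_4 ≈ 0.00490953

∫_10^28 1/x^3 dx evaluates to 0.00436224.
Endpoint term: (f(10) + f(28))/2 = (0.00100000 + 4.55539e-05)/2 = 0.000522777.
Integral + boundary = 0.00488502.
k=1: B_{2}/(2)! × [f^{(1)}(28) − f^{(1)}(10)] = 1/12 × (-4.88078e-06 − (-0.000300000)) = 2.45933e-05.
Running total after k=1: 0.00490962.
k=2: B_{4}/(4)! × [f^{(3)}(28) − f^{(3)}(10)] = −1/720 × (-1.24510e-07 − (-6.00000e-05)) = -8.31604e-08.
Running total after k=2: 0.00490953.
k=3: B_{6}/(6)! × [f^{(5)}(28) − f^{(5)}(10)] = 1/30240 × (-6.67016e-09 − (-2.52000e-05)) = 8.33113e-10.
Running total after k=3: 0.00490953.
k=4: B_{8}/(8)! × [f^{(7)}(28) − f^{(7)}(10)] = −1/1209600 × (-6.12566e-10 − (-1.81440e-05)) = -1.49995e-11.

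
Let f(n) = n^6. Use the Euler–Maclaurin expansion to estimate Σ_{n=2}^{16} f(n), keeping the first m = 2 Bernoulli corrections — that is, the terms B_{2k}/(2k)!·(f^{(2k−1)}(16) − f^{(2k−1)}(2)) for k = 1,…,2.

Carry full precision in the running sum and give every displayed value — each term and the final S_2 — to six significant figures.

∫_2^16 x^6 dx evaluates to 3.83479e+07.
Endpoint term: (f(2) + f(16))/2 = (64.0000 + 1.67772e+07)/2 = 8.38864e+06.
Running total after boundary: 4.67365e+07.
Order-1 term: 1/12 · (6.29146e+06 − 192.000) = 524272.
Running total after k=1: 4.72608e+07.
Order-2 term: −1/720 · (491520 − 960.000) = -681.333.

S_2 ≈ 4.72601e+07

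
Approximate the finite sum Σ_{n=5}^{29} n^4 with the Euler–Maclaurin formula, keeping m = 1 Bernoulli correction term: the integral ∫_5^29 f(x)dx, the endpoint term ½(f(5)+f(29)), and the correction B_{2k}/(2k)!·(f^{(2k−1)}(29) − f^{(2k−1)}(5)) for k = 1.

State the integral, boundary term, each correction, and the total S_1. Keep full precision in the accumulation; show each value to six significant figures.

S_1 ≈ 4.46365e+06

∫_5^29 x^4 dx evaluates to 4.10160e+06.
Endpoint term: (f(5) + f(29))/2 = (625.000 + 707281)/2 = 353953.
Running total after boundary: 4.45556e+06.
Correction k=1: B_{2}/2! · (f^{(1)}(29) − f^{(1)}(5)) = 1/12 · (97556.0 − 500.000) = 8088.00.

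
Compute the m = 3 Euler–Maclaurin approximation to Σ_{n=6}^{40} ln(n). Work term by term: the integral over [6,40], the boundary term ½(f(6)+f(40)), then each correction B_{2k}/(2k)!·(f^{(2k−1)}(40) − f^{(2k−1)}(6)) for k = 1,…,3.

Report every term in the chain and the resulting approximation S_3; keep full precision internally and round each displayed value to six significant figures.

Integral: ∫_6^40 ln(x) dx = 102.805.
Boundary: ½(f(6) + f(40)) = ½(1.79176 + 3.68888) = 2.74032.
Running total after boundary: 105.545.
Correction k=1: B_{2}/2! · (f^{(1)}(40) − f^{(1)}(6)) = 1/12 · (0.0250000 − 0.166667) = -0.0118056.
After k=1: 105.533.
Correction k=2: B_{4}/4! · (f^{(3)}(40) − f^{(3)}(6)) = −1/720 · (3.12500e-05 − 0.00925926) = 1.28167e-05.
After k=2: 105.533.
Correction k=3: B_{6}/6! · (f^{(5)}(40) − f^{(5)}(6)) = 1/30240 · (2.34375e-07 − 0.00308642) = -1.02056e-07.

S_3 ≈ 105.533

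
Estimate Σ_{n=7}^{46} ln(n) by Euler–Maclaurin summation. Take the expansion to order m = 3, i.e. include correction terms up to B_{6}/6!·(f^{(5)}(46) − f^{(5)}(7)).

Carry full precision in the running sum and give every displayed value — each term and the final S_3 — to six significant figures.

The integral term ∫_7^46 ln(x) dx = 123.496.
Endpoint term: (f(7) + f(46))/2 = (1.94591 + 3.82864)/2 = 2.88728.
Running total after boundary: 126.383.
Order-1 term: 1/12 · (0.0217391 − 0.142857) = -0.0100932.
Running total after k=1: 126.373.
Order-2 term: −1/720 · (2.05474e-05 − 0.00583090) = 8.06994e-06.
Running total after k=2: 126.373.
Order-3 term: 1/30240 · (1.16526e-07 − 0.00142798) = -4.72176e-08.

S_3 ≈ 126.373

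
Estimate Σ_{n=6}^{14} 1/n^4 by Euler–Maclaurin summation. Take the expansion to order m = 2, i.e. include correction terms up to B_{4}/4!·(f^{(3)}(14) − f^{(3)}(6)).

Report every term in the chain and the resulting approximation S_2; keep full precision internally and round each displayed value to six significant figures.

S_2 ≈ 0.00186220

The integral term ∫_6^14 1/x^4 dx = 0.00142173.
Endpoint term: (f(6) + f(14))/2 = (0.000771605 + 2.60308e-05)/2 = 0.000398818.
Integral + boundary = 0.00182055.
Correction k=1: B_{2}/2! · (f^{(1)}(14) − f^{(1)}(6)) = 1/12 · (-7.43738e-06 − (-0.000514403)) = 4.22472e-05.
Running total after k=1: 0.00186280.
Correction k=2: B_{4}/4! · (f^{(3)}(14) − f^{(3)}(6)) = −1/720 · (-1.13837e-06 − (-0.000428669)) = -5.93793e-07.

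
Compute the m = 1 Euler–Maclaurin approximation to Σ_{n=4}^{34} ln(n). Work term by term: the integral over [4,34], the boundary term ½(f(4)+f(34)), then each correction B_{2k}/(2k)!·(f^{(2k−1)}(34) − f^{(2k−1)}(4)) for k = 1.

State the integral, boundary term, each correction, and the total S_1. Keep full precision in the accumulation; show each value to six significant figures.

S_1 ≈ 86.7890

Integral: ∫_4^34 ln(x) dx = 84.3511.
½[f(4) + f(34)] = ½[1.38629 + 3.52636] = 2.45633.
Integral + boundary = 86.8074.
Order-1 term: 1/12 · (0.0294118 − 0.250000) = -0.0183824.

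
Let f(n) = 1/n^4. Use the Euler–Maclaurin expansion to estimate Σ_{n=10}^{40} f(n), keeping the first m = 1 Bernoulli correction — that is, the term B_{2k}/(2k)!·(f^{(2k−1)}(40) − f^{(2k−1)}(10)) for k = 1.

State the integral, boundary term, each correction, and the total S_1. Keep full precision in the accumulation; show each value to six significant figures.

S_1 ≈ 0.000381650

Integral: ∫_10^40 1/x^4 dx = 0.000328125.
Endpoint term: (f(10) + f(40))/2 = (0.000100000 + 3.90625e-07)/2 = 5.01953e-05.
Running total after boundary: 0.000378320.
k=1: B_{2}/(2)! × [f^{(1)}(40) − f^{(1)}(10)] = 1/12 × (-3.90625e-08 − (-4.00000e-05)) = 3.33008e-06.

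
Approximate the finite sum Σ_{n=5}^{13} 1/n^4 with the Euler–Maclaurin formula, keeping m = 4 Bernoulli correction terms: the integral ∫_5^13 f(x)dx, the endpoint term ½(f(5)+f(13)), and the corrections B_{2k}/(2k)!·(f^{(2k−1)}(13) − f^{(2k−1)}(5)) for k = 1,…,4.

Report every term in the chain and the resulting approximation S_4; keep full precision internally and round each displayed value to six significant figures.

∫_5^13 1/x^4 dx evaluates to 0.00251494.
Boundary: ½(f(5) + f(13)) = ½(0.00160000 + 3.50128e-05) = 0.000817506.
So far: 0.00333245.
k=1: B_{2}/(2)! × [f^{(1)}(13) − f^{(1)}(5)] = 1/12 × (-1.07732e-05 − (-0.00128000)) = 0.000105769.
Running total after k=1: 0.00343822.
k=2: B_{4}/(4)! × [f^{(3)}(13) − f^{(3)}(5)] = −1/720 × (-1.91240e-06 − (-0.00153600)) = -2.13068e-06.
Running total after k=2: 0.00343609.
k=3: B_{6}/(6)! × [f^{(5)}(13) − f^{(5)}(5)] = 1/30240 × (-6.33693e-07 − (-0.00344064)) = 1.13757e-07.
Running total after k=3: 0.00343620.
k=4: B_{8}/(8)! × [f^{(7)}(13) − f^{(7)}(5)] = −1/1209600 × (-3.37470e-07 − (-0.0123863)) = -1.02397e-08.

S_4 ≈ 0.00343619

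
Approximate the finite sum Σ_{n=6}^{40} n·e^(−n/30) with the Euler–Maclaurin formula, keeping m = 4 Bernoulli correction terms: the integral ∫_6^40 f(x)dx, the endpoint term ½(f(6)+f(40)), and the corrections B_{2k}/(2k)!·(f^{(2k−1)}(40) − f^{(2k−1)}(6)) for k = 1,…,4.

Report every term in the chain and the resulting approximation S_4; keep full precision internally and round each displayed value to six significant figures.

The integral term ∫_6^40 x·e^(−x/30) dx = 330.675.
Endpoint term: (f(6) + f(40))/2 = (4.91238 + 10.5439)/2 = 7.72814.
Running total after boundary: 338.403.
Order-1 term: 1/12 · (-0.0878657 − 0.654985) = -0.0619042.
Partial sum through k=1: 338.341.
Order-2 term: −1/720 · (0.000488143 − 0.00254716) = 2.85975e-06.
Partial sum through k=2: 338.341.
Order-3 term: 1/30240 · (1.19324e-06 − 4.85174e-06) = -1.20982e-10.
Partial sum through k=3: 338.341.
Order-4 term: −1/1209600 · (2.04899e-09 − 7.63699e-09) = 4.61971e-15.

S_4 ≈ 338.341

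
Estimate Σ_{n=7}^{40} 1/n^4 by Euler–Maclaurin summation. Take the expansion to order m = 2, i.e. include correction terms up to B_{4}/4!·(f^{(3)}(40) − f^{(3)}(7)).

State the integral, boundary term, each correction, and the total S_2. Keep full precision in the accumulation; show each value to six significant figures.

S_2 ≈ 0.00119468

Integral: ∫_7^40 1/x^4 dx = 0.000966609.
½[f(7) + f(40)] = ½[0.000416493 + 3.90625e-07] = 0.000208442.
Integral + boundary = 0.00117505.
k=1: B_{2}/(2)! × [f^{(1)}(40) − f^{(1)}(7)] = 1/12 × (-3.90625e-08 − (-0.000237996)) = 1.98298e-05.
After k=1: 0.00119488.
k=2: B_{4}/(4)! × [f^{(3)}(40) − f^{(3)}(7)] = −1/720 × (-7.32422e-10 − (-0.000145712)) = -2.02377e-07.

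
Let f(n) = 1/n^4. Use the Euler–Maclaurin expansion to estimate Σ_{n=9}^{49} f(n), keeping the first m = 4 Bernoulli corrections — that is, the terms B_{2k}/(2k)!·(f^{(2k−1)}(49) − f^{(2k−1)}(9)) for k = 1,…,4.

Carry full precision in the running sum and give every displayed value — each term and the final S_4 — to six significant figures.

S_4 ≈ 0.000536318

Integral: ∫_9^49 1/x^4 dx = 0.000454414.
Endpoint term: (f(9) + f(49))/2 = (0.000152416 + 1.73467e-07)/2 = 7.62946e-05.
Integral + boundary = 0.000530709.
Order-1 term: 1/12 · (-1.41605e-08 − (-6.77404e-05)) = 5.64385e-06.
Partial sum through k=1: 0.000536353.
Order-2 term: −1/720 · (-1.76933e-10 − (-2.50890e-05)) = -3.48456e-08.
Partial sum through k=2: 0.000536318.
Order-3 term: 1/30240 · (-4.12672e-12 − (-1.73455e-05)) = 5.73594e-10.
Partial sum through k=3: 0.000536318.
Order-4 term: −1/1209600 · (-1.54687e-13 − (-1.92728e-05)) = -1.59332e-11.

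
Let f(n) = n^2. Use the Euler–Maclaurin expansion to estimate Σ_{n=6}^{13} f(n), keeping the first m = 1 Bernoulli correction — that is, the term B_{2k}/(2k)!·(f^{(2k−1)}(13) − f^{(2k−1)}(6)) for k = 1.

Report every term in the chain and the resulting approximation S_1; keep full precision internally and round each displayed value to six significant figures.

Integral: ∫_6^13 x^2 dx = 660.333.
½[f(6) + f(13)] = ½[36.0000 + 169.000] = 102.500.
Running total after boundary: 762.833.
Correction k=1: B_{2}/2! · (f^{(1)}(13) − f^{(1)}(6)) = 1/12 · (26.0000 − 12.0000) = 1.16667.

S_1 ≈ 764.000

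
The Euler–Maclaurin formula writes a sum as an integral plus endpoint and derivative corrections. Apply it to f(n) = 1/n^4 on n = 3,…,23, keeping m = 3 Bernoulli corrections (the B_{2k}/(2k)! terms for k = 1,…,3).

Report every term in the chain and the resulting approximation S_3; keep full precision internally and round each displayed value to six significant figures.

∫_3^23 1/x^4 dx evaluates to 0.0123183.
½[f(3) + f(23)] = ½[0.0123457 + 3.57346e-06] = 0.00617463.
Running total after boundary: 0.0184929.
Order-1 term: 1/12 · (-6.21471e-07 − (-0.0164609)) = 0.00137169.
After k=1: 0.0198646.
Order-2 term: −1/720 · (-3.52441e-08 − (-0.0548697)) = -7.62078e-05.
After k=2: 0.0197884.
Order-3 term: 1/30240 · (-3.73094e-09 − (-0.341411)) = 1.12901e-05.

S_3 ≈ 0.0197997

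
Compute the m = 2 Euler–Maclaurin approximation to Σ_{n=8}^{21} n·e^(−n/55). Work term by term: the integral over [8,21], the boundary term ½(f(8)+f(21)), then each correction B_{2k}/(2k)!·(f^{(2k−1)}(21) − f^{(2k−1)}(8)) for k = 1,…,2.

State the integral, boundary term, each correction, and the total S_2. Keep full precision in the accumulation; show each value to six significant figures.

S_2 ≈ 153.192

Integral: ∫_8^21 x·e^(−x/55) dx = 142.592.
½[f(8) + f(21)] = ½[6.91703 + 14.3350] = 10.6260.
Running total after boundary: 153.218.
k=1: B_{2}/(2)! × [f^{(1)}(21) − f^{(1)}(8)] = 1/12 × (0.421983 − 0.738865) = -0.0264068.
After k=1: 153.192.
k=2: B_{4}/(4)! × [f^{(3)}(21) − f^{(3)}(8)] = −1/720 × (0.000590817 − 0.000815909) = 3.12627e-07.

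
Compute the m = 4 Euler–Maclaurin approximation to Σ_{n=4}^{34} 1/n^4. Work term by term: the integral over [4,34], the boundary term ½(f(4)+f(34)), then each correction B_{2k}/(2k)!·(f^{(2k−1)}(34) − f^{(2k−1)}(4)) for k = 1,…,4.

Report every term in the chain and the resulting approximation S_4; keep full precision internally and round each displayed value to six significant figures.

S_4 ≈ 0.00746942

∫_4^34 1/x^4 dx evaluates to 0.00519985.
Boundary: ½(f(4) + f(34)) = ½(0.00390625 + 7.48315e-07) = 0.00195350.
Integral + boundary = 0.00715335.
Correction k=1: B_{2}/2! · (f^{(1)}(34) − f^{(1)}(4)) = 1/12 · (-8.80370e-08 − (-0.00390625)) = 0.000325513.
Running total after k=1: 0.00747887.
Correction k=2: B_{4}/4! · (f^{(3)}(34) − f^{(3)}(4)) = −1/720 · (-2.28470e-09 − (-0.00732422)) = -1.01725e-05.
Running total after k=2: 0.00746869.
Correction k=3: B_{6}/6! · (f^{(5)}(34) − f^{(5)}(4)) = 1/30240 · (-1.10677e-10 − (-0.0256348)) = 8.47710e-07.
Running total after k=3: 0.00746954.
Correction k=4: B_{8}/8! · (f^{(7)}(34) − f^{(7)}(4)) = −1/1209600 · (-8.61675e-12 − (-0.144196)) = -1.19209e-07.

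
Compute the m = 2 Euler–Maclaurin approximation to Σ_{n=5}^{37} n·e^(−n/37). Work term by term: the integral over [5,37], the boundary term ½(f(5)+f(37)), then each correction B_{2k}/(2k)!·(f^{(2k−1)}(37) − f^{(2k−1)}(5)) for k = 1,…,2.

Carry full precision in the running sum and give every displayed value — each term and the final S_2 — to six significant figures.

The integral term ∫_5^37 x·e^(−x/37) dx = 350.317.
½[f(5) + f(37)] = ½[4.36799 + 13.6115] = 8.98976.
So far: 359.307.
k=1: B_{2}/(2)! × [f^{(1)}(37) − f^{(1)}(5)] = 1/12 × (0.00000 − 0.755544) = -0.0629620.
Running total after k=1: 359.244.
k=2: B_{4}/(4)! × [f^{(3)}(37) − f^{(3)}(5)] = −1/720 × (0.000537443 − 0.00182815) = 1.79265e-06.

S_2 ≈ 359.244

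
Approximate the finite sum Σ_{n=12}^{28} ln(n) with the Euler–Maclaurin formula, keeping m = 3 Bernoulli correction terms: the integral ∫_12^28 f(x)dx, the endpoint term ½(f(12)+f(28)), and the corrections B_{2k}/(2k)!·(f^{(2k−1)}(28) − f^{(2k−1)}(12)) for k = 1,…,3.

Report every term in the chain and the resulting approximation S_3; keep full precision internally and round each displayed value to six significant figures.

S_3 ≈ 50.3874

∫_12^28 ln(x) dx evaluates to 47.4828.
½[f(12) + f(28)] = ½[2.48491 + 3.33220] = 2.90856.
Integral + boundary = 50.3914.
Correction k=1: B_{2}/2! · (f^{(1)}(28) − f^{(1)}(12)) = 1/12 · (0.0357143 − 0.0833333) = -0.00396825.
After k=1: 50.3874.
Correction k=2: B_{4}/4! · (f^{(3)}(28) − f^{(3)}(12)) = −1/720 · (9.11079e-05 − 0.00115741) = 1.48097e-06.
After k=2: 50.3874.
Correction k=3: B_{6}/6! · (f^{(5)}(28) − f^{(5)}(12)) = 1/30240 · (1.39451e-06 − 9.64506e-05) = -3.14339e-09.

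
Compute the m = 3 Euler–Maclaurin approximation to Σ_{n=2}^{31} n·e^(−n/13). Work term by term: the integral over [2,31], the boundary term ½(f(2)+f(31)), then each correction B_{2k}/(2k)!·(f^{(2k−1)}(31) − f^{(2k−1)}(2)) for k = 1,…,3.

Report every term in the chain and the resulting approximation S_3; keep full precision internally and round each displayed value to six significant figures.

S_3 ≈ 116.713

Integral: ∫_2^31 x·e^(−x/13) dx = 114.499.
Boundary: ½(f(2) + f(31)) = ½(1.71481 + 2.85586) = 2.28533.
So far: 116.784.
Order-1 term: 1/12 · (-0.127557 − 0.725496) = -0.0710877.
After k=1: 116.713.
Order-2 term: −1/720 · (0.000335455 − 0.0144397) = 1.95892e-05.
After k=2: 116.713.
Order-3 term: 1/30240 · (8.43601e-06 − 0.000145482) = -4.53194e-09.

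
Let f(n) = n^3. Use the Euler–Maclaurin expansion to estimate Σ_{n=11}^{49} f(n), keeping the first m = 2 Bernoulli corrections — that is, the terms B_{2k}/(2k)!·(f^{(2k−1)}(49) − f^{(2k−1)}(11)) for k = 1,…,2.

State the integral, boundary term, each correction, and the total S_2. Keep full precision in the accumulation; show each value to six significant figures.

S_2 ≈ 1.49760e+06

The integral term ∫_11^49 x^3 dx = 1.43754e+06.
Endpoint term: (f(11) + f(49))/2 = (1331.00 + 117649)/2 = 59490.0.
Running total after boundary: 1.49703e+06.
Order-1 term: 1/12 · (7203.00 − 363.000) = 570.000.
Partial sum through k=1: 1.49760e+06.
Order-2 term: −1/720 · (6.00000 − 6.00000) = 0.00000.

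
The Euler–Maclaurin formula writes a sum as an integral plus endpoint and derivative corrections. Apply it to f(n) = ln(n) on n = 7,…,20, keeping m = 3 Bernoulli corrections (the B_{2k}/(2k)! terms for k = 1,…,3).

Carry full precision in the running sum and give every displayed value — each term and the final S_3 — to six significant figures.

S_3 ≈ 35.7564

The integral term ∫_7^20 ln(x) dx = 33.2933.
Endpoint term: (f(7) + f(20))/2 = (1.94591 + 2.99573)/2 = 2.47082.
So far: 35.7641.
Order-1 term: 1/12 · (0.0500000 − 0.142857) = -0.00773810.
Running total after k=1: 35.7564.
Order-2 term: −1/720 · (0.000250000 − 0.00583090) = 7.75126e-06.
Running total after k=2: 35.7564.
Order-3 term: 1/30240 · (7.50000e-06 − 0.00142798) = -4.69734e-08.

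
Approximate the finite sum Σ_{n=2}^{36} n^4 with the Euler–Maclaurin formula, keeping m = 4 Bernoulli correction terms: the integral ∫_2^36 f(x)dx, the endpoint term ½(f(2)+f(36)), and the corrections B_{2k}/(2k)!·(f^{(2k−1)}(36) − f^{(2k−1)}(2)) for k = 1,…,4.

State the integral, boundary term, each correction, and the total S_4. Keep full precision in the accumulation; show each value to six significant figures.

Integral: ∫_2^36 x^4 dx = 1.20932e+07.
Endpoint term: (f(2) + f(36))/2 = (16.0000 + 1.67962e+06)/2 = 839816.
Integral + boundary = 1.29330e+07.
Order-1 term: 1/12 · (186624 − 32.0000) = 15549.3.
After k=1: 1.29486e+07.
Order-2 term: −1/720 · (864.000 − 48.0000) = -1.13333.
After k=2: 1.29486e+07.
Order-3 term: 1/30240 · (0.00000 − 0.00000) = 0.00000.
After k=3: 1.29486e+07.
Order-4 term: −1/1209600 · (0.00000 − 0.00000) = 0.00000.

S_4 ≈ 1.29486e+07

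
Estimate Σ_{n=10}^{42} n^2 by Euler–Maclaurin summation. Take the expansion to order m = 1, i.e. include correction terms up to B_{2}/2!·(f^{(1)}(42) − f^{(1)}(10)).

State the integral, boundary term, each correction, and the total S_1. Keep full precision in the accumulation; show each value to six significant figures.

S_1 ≈ 25300.0

Integral: ∫_10^42 x^2 dx = 24362.7.
Boundary: ½(f(10) + f(42)) = ½(100.000 + 1764.00) = 932.000.
So far: 25294.7.
Order-1 term: 1/12 · (84.0000 − 20.0000) = 5.33333.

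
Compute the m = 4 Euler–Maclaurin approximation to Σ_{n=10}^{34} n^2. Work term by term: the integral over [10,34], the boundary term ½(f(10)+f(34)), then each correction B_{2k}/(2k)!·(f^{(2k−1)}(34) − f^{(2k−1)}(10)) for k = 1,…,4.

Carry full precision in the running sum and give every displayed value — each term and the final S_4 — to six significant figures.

∫_10^34 x^2 dx evaluates to 12768.0.
Endpoint term: (f(10) + f(34))/2 = (100.000 + 1156.00)/2 = 628.000.
Running total after boundary: 13396.0.
k=1: B_{2}/(2)! × [f^{(1)}(34) − f^{(1)}(10)] = 1/12 × (68.0000 − 20.0000) = 4.00000.
Partial sum through k=1: 13400.0.
k=2: B_{4}/(4)! × [f^{(3)}(34) − f^{(3)}(10)] = −1/720 × (0.00000 − 0.00000) = 0.00000.
Partial sum through k=2: 13400.0.
k=3: B_{6}/(6)! × [f^{(5)}(34) − f^{(5)}(10)] = 1/30240 × (0.00000 − 0.00000) = 0.00000.
Partial sum through k=3: 13400.0.
k=4: B_{8}/(8)! × [f^{(7)}(34) − f^{(7)}(10)] = −1/1209600 × (0.00000 − 0.00000) = 0.00000.

S_4 ≈ 13400.0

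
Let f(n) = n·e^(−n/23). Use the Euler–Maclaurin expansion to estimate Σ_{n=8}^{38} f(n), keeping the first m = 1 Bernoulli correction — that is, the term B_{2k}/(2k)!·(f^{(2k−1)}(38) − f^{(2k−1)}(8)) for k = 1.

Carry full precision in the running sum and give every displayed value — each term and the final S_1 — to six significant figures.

∫_8^38 x·e^(−x/23) dx evaluates to 234.675.
½[f(8) + f(38)] = ½[5.64977 + 7.28205] = 6.46591.
Integral + boundary = 241.141.
k=1: B_{2}/(2)! × [f^{(1)}(38) − f^{(1)}(8)] = 1/12 × (-0.124978 − 0.460579) = -0.0487964.

S_1 ≈ 241.092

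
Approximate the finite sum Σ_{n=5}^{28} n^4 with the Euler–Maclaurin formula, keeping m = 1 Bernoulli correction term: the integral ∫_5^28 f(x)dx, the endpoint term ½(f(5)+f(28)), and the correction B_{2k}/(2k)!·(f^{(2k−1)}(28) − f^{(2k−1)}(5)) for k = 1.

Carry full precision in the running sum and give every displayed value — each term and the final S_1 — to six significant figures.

Integral: ∫_5^28 x^4 dx = 3.44145e+06.
½[f(5) + f(28)] = ½[625.000 + 614656] = 307640.
So far: 3.74909e+06.
k=1: B_{2}/(2)! × [f^{(1)}(28) − f^{(1)}(5)] = 1/12 × (87808.0 − 500.000) = 7275.67.

S_1 ≈ 3.75636e+06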